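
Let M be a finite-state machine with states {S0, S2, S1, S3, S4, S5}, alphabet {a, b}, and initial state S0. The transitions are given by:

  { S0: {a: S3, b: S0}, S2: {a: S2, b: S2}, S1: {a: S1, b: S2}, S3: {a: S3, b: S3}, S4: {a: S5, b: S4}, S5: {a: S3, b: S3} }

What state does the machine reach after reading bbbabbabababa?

S3

S0 → S0 → S0 → S0 → S3 → S3 → S3 → S3 → S3 → S3 → S3 → S3 → S3 → S3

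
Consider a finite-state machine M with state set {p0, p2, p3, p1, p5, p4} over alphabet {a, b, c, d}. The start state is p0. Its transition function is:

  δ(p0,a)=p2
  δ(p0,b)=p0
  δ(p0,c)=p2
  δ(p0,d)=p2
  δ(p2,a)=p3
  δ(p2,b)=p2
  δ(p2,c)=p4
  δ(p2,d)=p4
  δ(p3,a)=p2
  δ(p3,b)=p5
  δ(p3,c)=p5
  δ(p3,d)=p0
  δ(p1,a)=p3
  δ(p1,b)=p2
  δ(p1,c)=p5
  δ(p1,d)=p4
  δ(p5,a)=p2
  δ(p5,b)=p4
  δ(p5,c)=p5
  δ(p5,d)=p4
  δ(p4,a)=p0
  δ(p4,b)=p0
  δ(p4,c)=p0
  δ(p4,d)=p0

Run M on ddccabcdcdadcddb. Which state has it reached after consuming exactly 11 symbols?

p3

p0 → p2 → p4 → p0 → p2 → p3 → p5 → p5 → p4 → p0 → p2 → p3
After 11 symbols: p3.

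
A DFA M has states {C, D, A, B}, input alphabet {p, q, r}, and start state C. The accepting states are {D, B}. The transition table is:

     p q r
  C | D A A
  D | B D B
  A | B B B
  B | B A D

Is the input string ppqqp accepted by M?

Yes

Trace: C -p-> D -p-> B -q-> A -q-> B -p-> B
End state B is accepting.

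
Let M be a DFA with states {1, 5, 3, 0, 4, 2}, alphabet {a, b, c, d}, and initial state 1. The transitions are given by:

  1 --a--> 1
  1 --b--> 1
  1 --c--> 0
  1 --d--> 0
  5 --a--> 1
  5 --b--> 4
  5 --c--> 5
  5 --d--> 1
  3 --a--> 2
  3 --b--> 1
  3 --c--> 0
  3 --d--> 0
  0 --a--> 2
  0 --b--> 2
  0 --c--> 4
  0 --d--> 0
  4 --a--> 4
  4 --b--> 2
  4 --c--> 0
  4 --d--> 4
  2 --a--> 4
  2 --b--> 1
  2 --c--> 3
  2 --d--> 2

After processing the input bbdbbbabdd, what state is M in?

Trace: 1 -b-> 1 -b-> 1 -d-> 0 -b-> 2 -b-> 1 -b-> 1 -a-> 1 -b-> 1 -d-> 0 -d-> 0

0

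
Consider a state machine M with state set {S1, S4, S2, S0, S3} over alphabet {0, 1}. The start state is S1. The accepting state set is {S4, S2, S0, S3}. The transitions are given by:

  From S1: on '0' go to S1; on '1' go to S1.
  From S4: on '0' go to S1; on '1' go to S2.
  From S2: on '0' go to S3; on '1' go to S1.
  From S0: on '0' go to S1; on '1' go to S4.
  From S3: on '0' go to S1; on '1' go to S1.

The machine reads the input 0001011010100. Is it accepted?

No

S1 → S1 → S1 → S1 → S1 → S1 → S1 → S1 → S1 → S1 → S1 → S1 → S1 → S1
End state S1 is not accepting.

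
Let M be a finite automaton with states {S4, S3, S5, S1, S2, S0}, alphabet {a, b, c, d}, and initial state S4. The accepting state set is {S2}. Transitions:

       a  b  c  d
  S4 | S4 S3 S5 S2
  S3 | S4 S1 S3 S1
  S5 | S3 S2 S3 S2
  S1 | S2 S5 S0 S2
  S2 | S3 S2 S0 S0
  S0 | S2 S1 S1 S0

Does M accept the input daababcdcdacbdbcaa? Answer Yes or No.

No

Trace: S4 -d-> S2 -a-> S3 -a-> S4 -b-> S3 -a-> S4 -b-> S3 -c-> S3 -d-> S1 -c-> S0 -d-> S0 -a-> S2 -c-> S0 -b-> S1 -d-> S2 -b-> S2 -c-> S0 -a-> S2 -a-> S3
End state S3 is not accepting.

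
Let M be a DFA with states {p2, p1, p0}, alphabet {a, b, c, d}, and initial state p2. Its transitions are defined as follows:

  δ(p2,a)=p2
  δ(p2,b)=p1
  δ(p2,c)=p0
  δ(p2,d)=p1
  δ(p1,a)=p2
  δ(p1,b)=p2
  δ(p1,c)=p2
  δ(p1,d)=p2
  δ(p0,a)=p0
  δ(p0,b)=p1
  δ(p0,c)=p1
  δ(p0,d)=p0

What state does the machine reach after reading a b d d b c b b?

p2 → p2 → p1 → p2 → p1 → p2 → p0 → p1 → p2

p2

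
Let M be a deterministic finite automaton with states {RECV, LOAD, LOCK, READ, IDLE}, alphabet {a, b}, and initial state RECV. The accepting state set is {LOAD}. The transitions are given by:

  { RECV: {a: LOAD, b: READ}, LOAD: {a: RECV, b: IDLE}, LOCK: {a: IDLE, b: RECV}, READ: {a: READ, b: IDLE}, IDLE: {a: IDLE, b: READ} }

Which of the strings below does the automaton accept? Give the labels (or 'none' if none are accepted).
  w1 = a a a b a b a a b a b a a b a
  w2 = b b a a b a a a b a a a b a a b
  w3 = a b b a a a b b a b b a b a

none

w1:
  start at RECV
  read 'a': RECV → LOAD
  read 'a': LOAD → RECV
  read 'a': RECV → LOAD
  read 'b': LOAD → IDLE
  read 'a': IDLE → IDLE
  read 'b': IDLE → READ
  read 'a': READ → READ
  read 'a': READ → READ
  read 'b': READ → IDLE
  read 'a': IDLE → IDLE
  read 'b': IDLE → READ
  read 'a': READ → READ
  read 'a': READ → READ
  read 'b': READ → IDLE
  read 'a': IDLE → IDLE
  end IDLE, rejected
w2:
  start at RECV
  read 'b': RECV → READ
  read 'b': READ → IDLE
  read 'a': IDLE → IDLE
  read 'a': IDLE → IDLE
  read 'b': IDLE → READ
  read 'a': READ → READ
  read 'a': READ → READ
  read 'a': READ → READ
  read 'b': READ → IDLE
  read 'a': IDLE → IDLE
  read 'a': IDLE → IDLE
  read 'a': IDLE → IDLE
  read 'b': IDLE → READ
  read 'a': READ → READ
  read 'a': READ → READ
  read 'b': READ → IDLE
  end IDLE, rejected
w3:
  start at RECV
  read 'a': RECV → LOAD
  read 'b': LOAD → IDLE
  read 'b': IDLE → READ
  read 'a': READ → READ
  read 'a': READ → READ
  read 'a': READ → READ
  read 'b': READ → IDLE
  read 'b': IDLE → READ
  read 'a': READ → READ
  read 'b': READ → IDLE
  read 'b': IDLE → READ
  read 'a': READ → READ
  read 'b': READ → IDLE
  read 'a': IDLE → IDLE
  end IDLE, rejected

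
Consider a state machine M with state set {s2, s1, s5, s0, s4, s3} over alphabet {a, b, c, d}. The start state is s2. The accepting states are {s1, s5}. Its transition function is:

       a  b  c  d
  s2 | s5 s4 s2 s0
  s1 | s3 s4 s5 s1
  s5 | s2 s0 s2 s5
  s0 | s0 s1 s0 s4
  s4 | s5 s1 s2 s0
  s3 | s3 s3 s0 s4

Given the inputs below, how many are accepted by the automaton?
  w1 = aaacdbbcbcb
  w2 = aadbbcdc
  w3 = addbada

w1: s2 → s5 → s2 → s5 → s2 → s0 → s1 → s4 → s2 → s4 → s2 → s4  → end s4, rejected
w2: s2 → s5 → s2 → s0 → s1 → s4 → s2 → s0 → s0  → end s0, rejected
w3: s2 → s5 → s5 → s5 → s0 → s0 → s4 → s5  → end s5, accepted

1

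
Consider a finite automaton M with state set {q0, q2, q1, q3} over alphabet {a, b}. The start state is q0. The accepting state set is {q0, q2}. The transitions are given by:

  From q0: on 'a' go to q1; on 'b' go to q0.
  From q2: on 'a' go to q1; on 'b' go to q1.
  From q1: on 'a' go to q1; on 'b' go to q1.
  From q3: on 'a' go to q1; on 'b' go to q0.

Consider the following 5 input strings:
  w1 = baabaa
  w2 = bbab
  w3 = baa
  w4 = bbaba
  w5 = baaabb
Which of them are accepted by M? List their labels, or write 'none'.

none

w1:
  start at q0
  read 'b': q0 → q0
  read 'a': q0 → q1
  read 'a': q1 → q1
  read 'b': q1 → q1
  read 'a': q1 → q1
  read 'a': q1 → q1
  end q1, rejected
w2:
  start at q0
  read 'b': q0 → q0
  read 'b': q0 → q0
  read 'a': q0 → q1
  read 'b': q1 → q1
  end q1, rejected
w3:
  start at q0
  read 'b': q0 → q0
  read 'a': q0 → q1
  read 'a': q1 → q1
  end q1, rejected
w4:
  start at q0
  read 'b': q0 → q0
  read 'b': q0 → q0
  read 'a': q0 → q1
  read 'b': q1 → q1
  read 'a': q1 → q1
  end q1, rejected
w5:
  start at q0
  read 'b': q0 → q0
  read 'a': q0 → q1
  read 'a': q1 → q1
  read 'a': q1 → q1
  read 'b': q1 → q1
  read 'b': q1 → q1
  end q1, rejected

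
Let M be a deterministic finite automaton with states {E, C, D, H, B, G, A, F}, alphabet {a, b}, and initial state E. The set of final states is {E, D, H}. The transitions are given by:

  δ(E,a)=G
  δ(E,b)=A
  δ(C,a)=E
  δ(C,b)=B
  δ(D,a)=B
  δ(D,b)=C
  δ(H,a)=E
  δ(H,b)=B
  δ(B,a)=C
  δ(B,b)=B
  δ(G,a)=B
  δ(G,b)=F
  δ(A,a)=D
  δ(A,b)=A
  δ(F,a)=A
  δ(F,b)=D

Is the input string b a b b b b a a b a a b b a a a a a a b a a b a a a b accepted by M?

E → A → D → C → B → B → B → C → E → A → D → B → B → B → C → E → G → B → C → E → A → D → B → B → C → E → G → F
End state F is not accepting.

No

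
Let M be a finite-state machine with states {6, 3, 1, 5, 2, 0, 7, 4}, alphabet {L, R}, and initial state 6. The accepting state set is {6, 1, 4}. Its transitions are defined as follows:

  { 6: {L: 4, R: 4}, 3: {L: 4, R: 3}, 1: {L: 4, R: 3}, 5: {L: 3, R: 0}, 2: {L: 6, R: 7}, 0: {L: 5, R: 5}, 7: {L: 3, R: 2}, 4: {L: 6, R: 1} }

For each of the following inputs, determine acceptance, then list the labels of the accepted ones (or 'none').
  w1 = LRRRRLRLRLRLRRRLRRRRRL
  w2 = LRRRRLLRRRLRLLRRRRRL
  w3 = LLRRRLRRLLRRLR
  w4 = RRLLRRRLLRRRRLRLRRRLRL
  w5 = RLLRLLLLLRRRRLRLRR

w1, w2, w3, w4

w1: Trace: 6 -L-> 4 -R-> 1 -R-> 3 -R-> 3 -R-> 3 -L-> 4 -R-> 1 -L-> 4 -R-> 1 -L-> 4 -R-> 1 -L-> 4 -R-> 1 -R-> 3 -R-> 3 -L-> 4 -R-> 1 -R-> 3 -R-> 3 -R-> 3 -R-> 3 -L-> 4  → end 4, accepted
w2: Trace: 6 -L-> 4 -R-> 1 -R-> 3 -R-> 3 -R-> 3 -L-> 4 -L-> 6 -R-> 4 -R-> 1 -R-> 3 -L-> 4 -R-> 1 -L-> 4 -L-> 6 -R-> 4 -R-> 1 -R-> 3 -R-> 3 -R-> 3 -L-> 4  → end 4, accepted
w3: Trace: 6 -L-> 4 -L-> 6 -R-> 4 -R-> 1 -R-> 3 -L-> 4 -R-> 1 -R-> 3 -L-> 4 -L-> 6 -R-> 4 -R-> 1 -L-> 4 -R-> 1  → end 1, accepted
w4: Trace: 6 -R-> 4 -R-> 1 -L-> 4 -L-> 6 -R-> 4 -R-> 1 -R-> 3 -L-> 4 -L-> 6 -R-> 4 -R-> 1 -R-> 3 -R-> 3 -L-> 4 -R-> 1 -L-> 4 -R-> 1 -R-> 3 -R-> 3 -L-> 4 -R-> 1 -L-> 4  → end 4, accepted
w5: Trace: 6 -R-> 4 -L-> 6 -L-> 4 -R-> 1 -L-> 4 -L-> 6 -L-> 4 -L-> 6 -L-> 4 -R-> 1 -R-> 3 -R-> 3 -R-> 3 -L-> 4 -R-> 1 -L-> 4 -R-> 1 -R-> 3  → end 3, rejected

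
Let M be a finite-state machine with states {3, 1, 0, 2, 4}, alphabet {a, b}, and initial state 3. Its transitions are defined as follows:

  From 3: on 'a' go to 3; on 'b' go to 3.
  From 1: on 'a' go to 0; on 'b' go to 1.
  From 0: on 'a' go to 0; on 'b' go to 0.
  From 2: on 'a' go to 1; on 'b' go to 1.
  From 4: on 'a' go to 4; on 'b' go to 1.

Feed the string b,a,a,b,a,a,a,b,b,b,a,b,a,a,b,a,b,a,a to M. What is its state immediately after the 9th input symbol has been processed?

start at 3
read 'b': 3 → 3
read 'a': 3 → 3
read 'a': 3 → 3
read 'b': 3 → 3
read 'a': 3 → 3
read 'a': 3 → 3
read 'a': 3 → 3
read 'b': 3 → 3
read 'b': 3 → 3
After 9 symbols: 3.

3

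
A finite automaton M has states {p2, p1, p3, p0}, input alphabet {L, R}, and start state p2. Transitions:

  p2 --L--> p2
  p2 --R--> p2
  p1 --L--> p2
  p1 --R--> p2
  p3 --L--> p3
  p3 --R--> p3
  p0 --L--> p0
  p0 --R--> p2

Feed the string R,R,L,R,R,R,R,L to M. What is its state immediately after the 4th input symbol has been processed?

Trace: p2 -R-> p2 -R-> p2 -L-> p2 -R-> p2
After 4 symbols: p2.

p2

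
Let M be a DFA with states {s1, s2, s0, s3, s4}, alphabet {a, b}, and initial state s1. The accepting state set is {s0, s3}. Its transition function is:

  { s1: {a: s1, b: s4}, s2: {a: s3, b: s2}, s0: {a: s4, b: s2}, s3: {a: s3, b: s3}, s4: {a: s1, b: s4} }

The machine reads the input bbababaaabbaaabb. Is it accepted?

No

start at s1
read 'b': s1 → s4
read 'b': s4 → s4
read 'a': s4 → s1
read 'b': s1 → s4
read 'a': s4 → s1
read 'b': s1 → s4
read 'a': s4 → s1
read 'a': s1 → s1
read 'a': s1 → s1
read 'b': s1 → s4
read 'b': s4 → s4
read 'a': s4 → s1
read 'a': s1 → s1
read 'a': s1 → s1
read 'b': s1 → s4
read 'b': s4 → s4
End state s4 is not accepting.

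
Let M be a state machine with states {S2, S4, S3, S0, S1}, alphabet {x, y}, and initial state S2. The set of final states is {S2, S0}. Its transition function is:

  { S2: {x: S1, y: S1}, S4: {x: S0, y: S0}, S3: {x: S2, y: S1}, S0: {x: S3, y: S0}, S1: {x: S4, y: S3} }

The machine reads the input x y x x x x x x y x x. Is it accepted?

Trace: S2 -x-> S1 -y-> S3 -x-> S2 -x-> S1 -x-> S4 -x-> S0 -x-> S3 -x-> S2 -y-> S1 -x-> S4 -x-> S0
End state S0 is accepting.

Yes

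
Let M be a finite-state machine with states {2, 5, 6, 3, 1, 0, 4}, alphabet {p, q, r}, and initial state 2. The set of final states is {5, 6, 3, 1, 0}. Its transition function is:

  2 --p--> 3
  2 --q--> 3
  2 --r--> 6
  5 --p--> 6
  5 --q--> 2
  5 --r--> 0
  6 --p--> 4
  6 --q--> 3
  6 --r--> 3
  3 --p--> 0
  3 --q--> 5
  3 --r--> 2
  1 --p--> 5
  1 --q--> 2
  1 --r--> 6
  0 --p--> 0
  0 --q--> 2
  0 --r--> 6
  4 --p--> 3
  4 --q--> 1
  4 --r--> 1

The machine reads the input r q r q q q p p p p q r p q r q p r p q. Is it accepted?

Yes

start at 2
read 'r': 2 → 6
read 'q': 6 → 3
read 'r': 3 → 2
read 'q': 2 → 3
read 'q': 3 → 5
read 'q': 5 → 2
read 'p': 2 → 3
read 'p': 3 → 0
read 'p': 0 → 0
read 'p': 0 → 0
read 'q': 0 → 2
read 'r': 2 → 6
read 'p': 6 → 4
read 'q': 4 → 1
read 'r': 1 → 6
read 'q': 6 → 3
read 'p': 3 → 0
read 'r': 0 → 6
read 'p': 6 → 4
read 'q': 4 → 1
End state 1 is accepting.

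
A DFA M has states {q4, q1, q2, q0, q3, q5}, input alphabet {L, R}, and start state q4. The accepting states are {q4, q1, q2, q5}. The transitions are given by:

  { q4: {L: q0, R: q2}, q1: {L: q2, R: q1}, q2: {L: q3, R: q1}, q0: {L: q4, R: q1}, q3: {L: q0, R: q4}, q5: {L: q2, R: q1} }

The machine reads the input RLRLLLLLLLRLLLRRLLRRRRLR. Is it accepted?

start at q4
read 'R': q4 → q2
read 'L': q2 → q3
read 'R': q3 → q4
read 'L': q4 → q0
read 'L': q0 → q4
read 'L': q4 → q0
read 'L': q0 → q4
read 'L': q4 → q0
read 'L': q0 → q4
read 'L': q4 → q0
read 'R': q0 → q1
read 'L': q1 → q2
read 'L': q2 → q3
read 'L': q3 → q0
read 'R': q0 → q1
read 'R': q1 → q1
read 'L': q1 → q2
read 'L': q2 → q3
read 'R': q3 → q4
read 'R': q4 → q2
read 'R': q2 → q1
read 'R': q1 → q1
read 'L': q1 → q2
read 'R': q2 → q1
End state q1 is accepting.

Yes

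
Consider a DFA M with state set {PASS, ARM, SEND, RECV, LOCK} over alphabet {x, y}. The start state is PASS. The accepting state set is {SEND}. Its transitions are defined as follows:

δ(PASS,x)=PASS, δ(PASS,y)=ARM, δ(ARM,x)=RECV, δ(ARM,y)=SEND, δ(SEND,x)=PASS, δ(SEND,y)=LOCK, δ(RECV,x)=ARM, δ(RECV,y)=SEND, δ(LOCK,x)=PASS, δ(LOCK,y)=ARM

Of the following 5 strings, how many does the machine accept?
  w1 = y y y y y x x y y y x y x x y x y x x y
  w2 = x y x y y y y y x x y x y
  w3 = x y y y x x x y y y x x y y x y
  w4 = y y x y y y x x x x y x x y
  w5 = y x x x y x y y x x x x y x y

w1: PASS → ARM → SEND → LOCK → ARM → SEND → PASS → PASS → ARM → SEND → LOCK → PASS → ARM → RECV → ARM → SEND → PASS → ARM → RECV → ARM → SEND  → end SEND, accepted
w2: PASS → PASS → ARM → RECV → SEND → LOCK → ARM → SEND → LOCK → PASS → PASS → ARM → RECV → SEND  → end SEND, accepted
w3: PASS → PASS → ARM → SEND → LOCK → PASS → PASS → PASS → ARM → SEND → LOCK → PASS → PASS → ARM → SEND → PASS → ARM  → end ARM, rejected
w4: PASS → ARM → SEND → PASS → ARM → SEND → LOCK → PASS → PASS → PASS → PASS → ARM → RECV → ARM → SEND  → end SEND, accepted
w5: PASS → ARM → RECV → ARM → RECV → SEND → PASS → ARM → SEND → PASS → PASS → PASS → PASS → ARM → RECV → SEND  → end SEND, accepted

4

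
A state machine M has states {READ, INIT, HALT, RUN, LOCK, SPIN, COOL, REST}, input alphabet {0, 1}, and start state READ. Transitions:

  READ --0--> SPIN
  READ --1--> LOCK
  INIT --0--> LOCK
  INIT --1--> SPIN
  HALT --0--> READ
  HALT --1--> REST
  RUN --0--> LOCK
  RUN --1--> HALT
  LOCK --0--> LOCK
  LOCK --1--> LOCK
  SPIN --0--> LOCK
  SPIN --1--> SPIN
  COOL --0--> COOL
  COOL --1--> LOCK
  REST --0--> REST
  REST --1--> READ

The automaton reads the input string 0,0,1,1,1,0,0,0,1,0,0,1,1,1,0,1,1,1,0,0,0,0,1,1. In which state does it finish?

LOCK

start at READ
read '0': READ → SPIN
read '0': SPIN → LOCK
read '1': LOCK → LOCK
read '1': LOCK → LOCK
read '1': LOCK → LOCK
read '0': LOCK → LOCK
read '0': LOCK → LOCK
read '0': LOCK → LOCK
read '1': LOCK → LOCK
read '0': LOCK → LOCK
read '0': LOCK → LOCK
read '1': LOCK → LOCK
read '1': LOCK → LOCK
read '1': LOCK → LOCK
read '0': LOCK → LOCK
read '1': LOCK → LOCK
read '1': LOCK → LOCK
read '1': LOCK → LOCK
read '0': LOCK → LOCK
read '0': LOCK → LOCK
read '0': LOCK → LOCK
read '0': LOCK → LOCK
read '1': LOCK → LOCK
read '1': LOCK → LOCK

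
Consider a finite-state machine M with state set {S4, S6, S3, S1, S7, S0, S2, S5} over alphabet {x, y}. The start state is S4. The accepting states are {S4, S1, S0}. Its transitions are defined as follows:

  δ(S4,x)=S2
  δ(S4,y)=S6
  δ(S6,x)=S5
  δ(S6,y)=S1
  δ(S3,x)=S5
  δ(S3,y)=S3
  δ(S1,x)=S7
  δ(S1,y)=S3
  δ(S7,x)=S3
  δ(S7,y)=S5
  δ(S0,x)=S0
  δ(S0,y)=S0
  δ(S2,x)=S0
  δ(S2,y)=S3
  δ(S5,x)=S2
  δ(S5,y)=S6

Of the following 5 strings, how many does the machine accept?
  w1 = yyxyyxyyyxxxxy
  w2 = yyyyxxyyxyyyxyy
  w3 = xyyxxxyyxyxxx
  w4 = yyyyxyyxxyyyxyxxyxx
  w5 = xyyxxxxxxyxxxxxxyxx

4

w1: Trace: S4 -y-> S6 -y-> S1 -x-> S7 -y-> S5 -y-> S6 -x-> S5 -y-> S6 -y-> S1 -y-> S3 -x-> S5 -x-> S2 -x-> S0 -x-> S0 -y-> S0  → end S0, accepted
w2: Trace: S4 -y-> S6 -y-> S1 -y-> S3 -y-> S3 -x-> S5 -x-> S2 -y-> S3 -y-> S3 -x-> S5 -y-> S6 -y-> S1 -y-> S3 -x-> S5 -y-> S6 -y-> S1  → end S1, accepted
w3: Trace: S4 -x-> S2 -y-> S3 -y-> S3 -x-> S5 -x-> S2 -x-> S0 -y-> S0 -y-> S0 -x-> S0 -y-> S0 -x-> S0 -x-> S0 -x-> S0  → end S0, accepted
w4: Trace: S4 -y-> S6 -y-> S1 -y-> S3 -y-> S3 -x-> S5 -y-> S6 -y-> S1 -x-> S7 -x-> S3 -y-> S3 -y-> S3 -y-> S3 -x-> S5 -y-> S6 -x-> S5 -x-> S2 -y-> S3 -x-> S5 -x-> S2  → end S2, rejected
w5: Trace: S4 -x-> S2 -y-> S3 -y-> S3 -x-> S5 -x-> S2 -x-> S0 -x-> S0 -x-> S0 -x-> S0 -y-> S0 -x-> S0 -x-> S0 -x-> S0 -x-> S0 -x-> S0 -x-> S0 -y-> S0 -x-> S0 -x-> S0  → end S0, accepted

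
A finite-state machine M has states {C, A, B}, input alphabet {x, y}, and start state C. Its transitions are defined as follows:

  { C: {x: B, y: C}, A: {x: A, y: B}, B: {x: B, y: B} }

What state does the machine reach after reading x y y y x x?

B

C → B → B → B → B → B → B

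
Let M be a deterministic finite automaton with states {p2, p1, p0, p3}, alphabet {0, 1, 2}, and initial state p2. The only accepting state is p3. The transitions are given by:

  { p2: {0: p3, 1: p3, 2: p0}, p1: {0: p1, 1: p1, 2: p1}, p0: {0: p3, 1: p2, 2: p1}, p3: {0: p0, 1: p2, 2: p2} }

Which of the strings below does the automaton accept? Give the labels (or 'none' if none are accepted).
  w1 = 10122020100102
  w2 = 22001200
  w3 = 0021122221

none

w1: p2 → p3 → p0 → p2 → p0 → p1 → p1 → p1 → p1 → p1 → p1 → p1 → p1 → p1 → p1  → end p1, rejected
w2: p2 → p0 → p1 → p1 → p1 → p1 → p1 → p1 → p1  → end p1, rejected
w3: p2 → p3 → p0 → p1 → p1 → p1 → p1 → p1 → p1 → p1 → p1  → end p1, rejected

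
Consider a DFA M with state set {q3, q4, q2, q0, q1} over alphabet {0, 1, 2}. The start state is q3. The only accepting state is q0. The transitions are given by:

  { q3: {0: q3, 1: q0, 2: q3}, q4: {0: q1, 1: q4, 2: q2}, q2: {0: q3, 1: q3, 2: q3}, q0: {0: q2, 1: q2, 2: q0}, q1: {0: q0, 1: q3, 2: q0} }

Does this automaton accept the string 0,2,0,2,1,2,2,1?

No

Trace: q3 -0-> q3 -2-> q3 -0-> q3 -2-> q3 -1-> q0 -2-> q0 -2-> q0 -1-> q2
End state q2 is not accepting.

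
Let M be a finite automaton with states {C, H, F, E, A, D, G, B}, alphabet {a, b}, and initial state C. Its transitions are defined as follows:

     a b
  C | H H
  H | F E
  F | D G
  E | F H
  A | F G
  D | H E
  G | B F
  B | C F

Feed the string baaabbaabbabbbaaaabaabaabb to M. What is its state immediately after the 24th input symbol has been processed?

D

Trace: C -b-> H -a-> F -a-> D -a-> H -b-> E -b-> H -a-> F -a-> D -b-> E -b-> H -a-> F -b-> G -b-> F -b-> G -a-> B -a-> C -a-> H -a-> F -b-> G -a-> B -a-> C -b-> H -a-> F -a-> D
After 24 symbols: D.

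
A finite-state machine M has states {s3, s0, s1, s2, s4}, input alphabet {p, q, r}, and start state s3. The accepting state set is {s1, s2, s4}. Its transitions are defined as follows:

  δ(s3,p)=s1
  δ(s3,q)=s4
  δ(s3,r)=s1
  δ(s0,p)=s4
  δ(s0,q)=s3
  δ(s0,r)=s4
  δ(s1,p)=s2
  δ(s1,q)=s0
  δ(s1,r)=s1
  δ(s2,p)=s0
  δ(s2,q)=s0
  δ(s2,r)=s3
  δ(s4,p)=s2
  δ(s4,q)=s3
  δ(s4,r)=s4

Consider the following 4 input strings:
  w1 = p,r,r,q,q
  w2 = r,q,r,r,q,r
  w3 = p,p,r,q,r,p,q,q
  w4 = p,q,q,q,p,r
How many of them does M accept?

1

w1: Trace: s3 -p-> s1 -r-> s1 -r-> s1 -q-> s0 -q-> s3  → end s3, rejected
w2: Trace: s3 -r-> s1 -q-> s0 -r-> s4 -r-> s4 -q-> s3 -r-> s1  → end s1, accepted
w3: Trace: s3 -p-> s1 -p-> s2 -r-> s3 -q-> s4 -r-> s4 -p-> s2 -q-> s0 -q-> s3  → end s3, rejected
w4: Trace: s3 -p-> s1 -q-> s0 -q-> s3 -q-> s4 -p-> s2 -r-> s3  → end s3, rejected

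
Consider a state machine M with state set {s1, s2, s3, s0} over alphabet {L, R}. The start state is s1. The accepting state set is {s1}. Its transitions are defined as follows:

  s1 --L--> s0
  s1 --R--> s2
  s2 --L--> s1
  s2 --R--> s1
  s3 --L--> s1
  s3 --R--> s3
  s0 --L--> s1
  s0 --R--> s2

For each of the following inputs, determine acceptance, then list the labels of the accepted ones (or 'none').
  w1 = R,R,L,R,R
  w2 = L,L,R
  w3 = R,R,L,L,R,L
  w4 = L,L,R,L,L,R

w1, w3

w1: s1 → s2 → s1 → s0 → s2 → s1  → end s1, accepted
w2: s1 → s0 → s1 → s2  → end s2, rejected
w3: s1 → s2 → s1 → s0 → s1 → s2 → s1  → end s1, accepted
w4: s1 → s0 → s1 → s2 → s1 → s0 → s2  → end s2, rejected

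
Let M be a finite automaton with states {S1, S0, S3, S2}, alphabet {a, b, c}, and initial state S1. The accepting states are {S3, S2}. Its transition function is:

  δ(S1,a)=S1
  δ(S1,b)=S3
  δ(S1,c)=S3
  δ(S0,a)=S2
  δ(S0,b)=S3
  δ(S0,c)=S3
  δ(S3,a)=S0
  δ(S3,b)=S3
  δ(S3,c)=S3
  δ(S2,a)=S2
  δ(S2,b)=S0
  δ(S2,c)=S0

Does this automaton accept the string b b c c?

Yes

start at S1
read 'b': S1 → S3
read 'b': S3 → S3
read 'c': S3 → S3
read 'c': S3 → S3
End state S3 is accepting.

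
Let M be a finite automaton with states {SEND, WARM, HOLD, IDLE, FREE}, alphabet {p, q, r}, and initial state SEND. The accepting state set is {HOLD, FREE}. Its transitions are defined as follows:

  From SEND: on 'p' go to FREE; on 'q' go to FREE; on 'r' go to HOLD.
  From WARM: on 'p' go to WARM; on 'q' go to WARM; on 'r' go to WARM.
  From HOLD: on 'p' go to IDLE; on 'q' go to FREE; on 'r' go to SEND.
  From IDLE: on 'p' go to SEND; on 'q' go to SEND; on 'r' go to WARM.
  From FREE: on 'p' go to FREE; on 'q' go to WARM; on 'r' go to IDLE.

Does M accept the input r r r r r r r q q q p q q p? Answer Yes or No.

start at SEND
read 'r': SEND → HOLD
read 'r': HOLD → SEND
read 'r': SEND → HOLD
read 'r': HOLD → SEND
read 'r': SEND → HOLD
read 'r': HOLD → SEND
read 'r': SEND → HOLD
read 'q': HOLD → FREE
read 'q': FREE → WARM
read 'q': WARM → WARM
read 'p': WARM → WARM
read 'q': WARM → WARM
read 'q': WARM → WARM
read 'p': WARM → WARM
End state WARM is not accepting.

No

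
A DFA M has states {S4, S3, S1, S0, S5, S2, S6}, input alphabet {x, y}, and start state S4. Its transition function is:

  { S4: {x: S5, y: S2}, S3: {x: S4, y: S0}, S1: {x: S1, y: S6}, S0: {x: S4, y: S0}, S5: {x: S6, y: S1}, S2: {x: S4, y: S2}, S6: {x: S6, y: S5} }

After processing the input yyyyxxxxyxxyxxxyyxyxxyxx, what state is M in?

S4 → S2 → S2 → S2 → S2 → S4 → S5 → S6 → S6 → S5 → S6 → S6 → S5 → S6 → S6 → S6 → S5 → S1 → S1 → S6 → S6 → S6 → S5 → S6 → S6

S6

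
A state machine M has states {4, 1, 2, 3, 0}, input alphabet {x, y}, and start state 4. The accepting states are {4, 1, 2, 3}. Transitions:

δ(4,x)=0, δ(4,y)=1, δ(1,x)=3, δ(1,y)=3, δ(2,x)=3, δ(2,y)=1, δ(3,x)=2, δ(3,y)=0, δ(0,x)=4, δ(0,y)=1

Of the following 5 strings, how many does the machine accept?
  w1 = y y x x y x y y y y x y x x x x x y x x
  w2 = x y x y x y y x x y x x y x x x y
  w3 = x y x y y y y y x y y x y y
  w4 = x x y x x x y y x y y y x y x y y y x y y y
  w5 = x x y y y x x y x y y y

w1: Trace: 4 -y-> 1 -y-> 3 -x-> 2 -x-> 3 -y-> 0 -x-> 4 -y-> 1 -y-> 3 -y-> 0 -y-> 1 -x-> 3 -y-> 0 -x-> 4 -x-> 0 -x-> 4 -x-> 0 -x-> 4 -y-> 1 -x-> 3 -x-> 2  → end 2, accepted
w2: Trace: 4 -x-> 0 -y-> 1 -x-> 3 -y-> 0 -x-> 4 -y-> 1 -y-> 3 -x-> 2 -x-> 3 -y-> 0 -x-> 4 -x-> 0 -y-> 1 -x-> 3 -x-> 2 -x-> 3 -y-> 0  → end 0, rejected
w3: Trace: 4 -x-> 0 -y-> 1 -x-> 3 -y-> 0 -y-> 1 -y-> 3 -y-> 0 -y-> 1 -x-> 3 -y-> 0 -y-> 1 -x-> 3 -y-> 0 -y-> 1  → end 1, accepted
w4: Trace: 4 -x-> 0 -x-> 4 -y-> 1 -x-> 3 -x-> 2 -x-> 3 -y-> 0 -y-> 1 -x-> 3 -y-> 0 -y-> 1 -y-> 3 -x-> 2 -y-> 1 -x-> 3 -y-> 0 -y-> 1 -y-> 3 -x-> 2 -y-> 1 -y-> 3 -y-> 0  → end 0, rejected
w5: Trace: 4 -x-> 0 -x-> 4 -y-> 1 -y-> 3 -y-> 0 -x-> 4 -x-> 0 -y-> 1 -x-> 3 -y-> 0 -y-> 1 -y-> 3  → end 3, accepted

3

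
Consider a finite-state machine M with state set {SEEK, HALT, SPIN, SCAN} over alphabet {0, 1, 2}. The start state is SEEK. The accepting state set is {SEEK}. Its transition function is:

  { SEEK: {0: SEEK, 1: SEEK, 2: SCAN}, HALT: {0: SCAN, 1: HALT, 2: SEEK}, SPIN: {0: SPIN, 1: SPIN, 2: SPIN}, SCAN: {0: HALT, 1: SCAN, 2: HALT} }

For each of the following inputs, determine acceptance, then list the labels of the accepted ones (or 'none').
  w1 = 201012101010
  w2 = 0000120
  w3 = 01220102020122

w1: Trace: SEEK -2-> SCAN -0-> HALT -1-> HALT -0-> SCAN -1-> SCAN -2-> HALT -1-> HALT -0-> SCAN -1-> SCAN -0-> HALT -1-> HALT -0-> SCAN  → end SCAN, rejected
w2: Trace: SEEK -0-> SEEK -0-> SEEK -0-> SEEK -0-> SEEK -1-> SEEK -2-> SCAN -0-> HALT  → end HALT, rejected
w3: Trace: SEEK -0-> SEEK -1-> SEEK -2-> SCAN -2-> HALT -0-> SCAN -1-> SCAN -0-> HALT -2-> SEEK -0-> SEEK -2-> SCAN -0-> HALT -1-> HALT -2-> SEEK -2-> SCAN  → end SCAN, rejected

none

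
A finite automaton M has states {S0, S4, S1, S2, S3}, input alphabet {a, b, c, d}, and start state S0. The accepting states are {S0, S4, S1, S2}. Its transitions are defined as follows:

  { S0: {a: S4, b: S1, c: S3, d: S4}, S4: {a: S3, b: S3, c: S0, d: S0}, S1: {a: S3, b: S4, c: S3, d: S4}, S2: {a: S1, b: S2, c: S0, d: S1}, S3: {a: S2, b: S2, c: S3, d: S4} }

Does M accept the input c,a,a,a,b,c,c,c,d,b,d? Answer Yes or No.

S0 → S3 → S2 → S1 → S3 → S2 → S0 → S3 → S3 → S4 → S3 → S4
End state S4 is accepting.

Yes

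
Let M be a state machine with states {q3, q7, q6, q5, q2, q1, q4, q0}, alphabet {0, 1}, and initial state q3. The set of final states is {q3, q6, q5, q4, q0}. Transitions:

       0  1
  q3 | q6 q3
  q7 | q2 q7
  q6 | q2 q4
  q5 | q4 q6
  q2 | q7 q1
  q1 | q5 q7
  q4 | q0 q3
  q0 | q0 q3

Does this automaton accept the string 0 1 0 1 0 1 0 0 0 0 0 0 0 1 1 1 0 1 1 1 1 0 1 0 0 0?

q3 → q6 → q4 → q0 → q3 → q6 → q4 → q0 → q0 → q0 → q0 → q0 → q0 → q0 → q3 → q3 → q3 → q6 → q4 → q3 → q3 → q3 → q6 → q4 → q0 → q0 → q0
End state q0 is accepting.

Yes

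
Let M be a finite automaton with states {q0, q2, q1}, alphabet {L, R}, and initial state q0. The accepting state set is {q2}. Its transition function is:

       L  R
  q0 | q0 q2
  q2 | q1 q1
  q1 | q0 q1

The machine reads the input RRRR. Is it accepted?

No

q0 → q2 → q1 → q1 → q1
End state q1 is not accepting.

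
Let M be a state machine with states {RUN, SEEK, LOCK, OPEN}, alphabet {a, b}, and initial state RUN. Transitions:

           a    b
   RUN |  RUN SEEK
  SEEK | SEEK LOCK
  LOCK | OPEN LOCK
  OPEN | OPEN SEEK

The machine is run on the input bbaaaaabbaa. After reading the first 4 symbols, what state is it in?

Trace: RUN -b-> SEEK -b-> LOCK -a-> OPEN -a-> OPEN
After 4 symbols: OPEN.

OPEN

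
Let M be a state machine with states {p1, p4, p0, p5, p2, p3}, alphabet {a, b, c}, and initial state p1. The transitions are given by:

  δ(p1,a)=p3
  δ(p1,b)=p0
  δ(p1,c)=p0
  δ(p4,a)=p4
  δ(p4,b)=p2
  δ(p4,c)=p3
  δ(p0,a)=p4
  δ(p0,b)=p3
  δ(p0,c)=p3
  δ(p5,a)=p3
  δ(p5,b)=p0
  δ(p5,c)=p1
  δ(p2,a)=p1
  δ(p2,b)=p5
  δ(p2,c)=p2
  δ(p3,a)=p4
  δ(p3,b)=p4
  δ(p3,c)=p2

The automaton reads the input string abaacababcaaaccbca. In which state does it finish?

Trace: p1 -a-> p3 -b-> p4 -a-> p4 -a-> p4 -c-> p3 -a-> p4 -b-> p2 -a-> p1 -b-> p0 -c-> p3 -a-> p4 -a-> p4 -a-> p4 -c-> p3 -c-> p2 -b-> p5 -c-> p1 -a-> p3

p3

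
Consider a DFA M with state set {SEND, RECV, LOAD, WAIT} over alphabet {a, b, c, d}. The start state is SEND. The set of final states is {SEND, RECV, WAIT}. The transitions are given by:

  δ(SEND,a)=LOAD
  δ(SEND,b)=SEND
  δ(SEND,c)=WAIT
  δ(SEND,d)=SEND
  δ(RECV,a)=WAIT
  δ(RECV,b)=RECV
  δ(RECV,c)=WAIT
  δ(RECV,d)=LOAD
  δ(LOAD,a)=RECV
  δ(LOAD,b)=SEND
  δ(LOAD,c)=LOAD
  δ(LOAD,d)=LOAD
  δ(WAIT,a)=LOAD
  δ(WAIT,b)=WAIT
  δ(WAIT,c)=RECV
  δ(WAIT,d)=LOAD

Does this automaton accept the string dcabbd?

Yes

SEND → SEND → WAIT → LOAD → SEND → SEND → SEND
End state SEND is accepting.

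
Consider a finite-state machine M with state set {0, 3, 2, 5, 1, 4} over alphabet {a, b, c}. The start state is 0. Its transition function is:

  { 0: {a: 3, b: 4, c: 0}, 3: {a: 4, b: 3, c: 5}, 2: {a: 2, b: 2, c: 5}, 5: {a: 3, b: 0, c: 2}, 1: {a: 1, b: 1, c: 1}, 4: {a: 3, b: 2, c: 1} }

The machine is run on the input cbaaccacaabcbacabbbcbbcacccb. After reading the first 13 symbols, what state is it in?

Trace: 0 -c-> 0 -b-> 4 -a-> 3 -a-> 4 -c-> 1 -c-> 1 -a-> 1 -c-> 1 -a-> 1 -a-> 1 -b-> 1 -c-> 1 -b-> 1
After 13 symbols: 1.

1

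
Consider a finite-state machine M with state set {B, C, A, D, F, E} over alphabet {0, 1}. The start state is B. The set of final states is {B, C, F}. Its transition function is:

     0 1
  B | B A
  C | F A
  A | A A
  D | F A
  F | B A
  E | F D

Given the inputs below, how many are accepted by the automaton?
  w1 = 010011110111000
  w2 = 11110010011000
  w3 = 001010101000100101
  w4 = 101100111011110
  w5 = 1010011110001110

w1: B → B → A → A → A → A → A → A → A → A → A → A → A → A → A → A  → end A, rejected
w2: B → A → A → A → A → A → A → A → A → A → A → A → A → A → A  → end A, rejected
w3: B → B → B → A → A → A → A → A → A → A → A → A → A → A → A → A → A → A → A  → end A, rejected
w4: B → A → A → A → A → A → A → A → A → A → A → A → A → A → A → A  → end A, rejected
w5: B → A → A → A → A → A → A → A → A → A → A → A → A → A → A → A → A  → end A, rejected

0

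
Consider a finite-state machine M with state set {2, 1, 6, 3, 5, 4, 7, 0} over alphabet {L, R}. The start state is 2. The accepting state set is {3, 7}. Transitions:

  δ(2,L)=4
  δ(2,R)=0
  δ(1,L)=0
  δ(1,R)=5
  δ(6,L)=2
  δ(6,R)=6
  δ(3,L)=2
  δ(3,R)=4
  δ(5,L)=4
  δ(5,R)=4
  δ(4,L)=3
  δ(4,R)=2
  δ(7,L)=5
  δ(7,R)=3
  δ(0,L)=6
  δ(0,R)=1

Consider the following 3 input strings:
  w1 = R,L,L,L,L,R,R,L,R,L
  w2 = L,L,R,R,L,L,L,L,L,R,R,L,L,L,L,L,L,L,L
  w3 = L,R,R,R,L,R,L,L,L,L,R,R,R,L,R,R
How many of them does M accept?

1

w1:
  start at 2
  read 'R': 2 → 0
  read 'L': 0 → 6
  read 'L': 6 → 2
  read 'L': 2 → 4
  read 'L': 4 → 3
  read 'R': 3 → 4
  read 'R': 4 → 2
  read 'L': 2 → 4
  read 'R': 4 → 2
  read 'L': 2 → 4
  end 4, rejected
w2:
  start at 2
  read 'L': 2 → 4
  read 'L': 4 → 3
  read 'R': 3 → 4
  read 'R': 4 → 2
  read 'L': 2 → 4
  read 'L': 4 → 3
  read 'L': 3 → 2
  read 'L': 2 → 4
  read 'L': 4 → 3
  read 'R': 3 → 4
  read 'R': 4 → 2
  read 'L': 2 → 4
  read 'L': 4 → 3
  read 'L': 3 → 2
  read 'L': 2 → 4
  read 'L': 4 → 3
  read 'L': 3 → 2
  read 'L': 2 → 4
  read 'L': 4 → 3
  end 3, accepted
w3:
  start at 2
  read 'L': 2 → 4
  read 'R': 4 → 2
  read 'R': 2 → 0
  read 'R': 0 → 1
  read 'L': 1 → 0
  read 'R': 0 → 1
  read 'L': 1 → 0
  read 'L': 0 → 6
  read 'L': 6 → 2
  read 'L': 2 → 4
  read 'R': 4 → 2
  read 'R': 2 → 0
  read 'R': 0 → 1
  read 'L': 1 → 0
  read 'R': 0 → 1
  read 'R': 1 → 5
  end 5, rejected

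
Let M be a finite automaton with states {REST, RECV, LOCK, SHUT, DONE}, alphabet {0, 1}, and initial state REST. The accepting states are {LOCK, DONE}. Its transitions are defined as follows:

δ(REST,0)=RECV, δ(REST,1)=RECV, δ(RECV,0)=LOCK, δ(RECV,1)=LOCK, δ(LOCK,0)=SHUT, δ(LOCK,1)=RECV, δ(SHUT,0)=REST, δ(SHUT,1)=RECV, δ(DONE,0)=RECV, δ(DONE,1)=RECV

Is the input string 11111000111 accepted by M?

No

REST → RECV → LOCK → RECV → LOCK → RECV → LOCK → SHUT → REST → RECV → LOCK → RECV
End state RECV is not accepting.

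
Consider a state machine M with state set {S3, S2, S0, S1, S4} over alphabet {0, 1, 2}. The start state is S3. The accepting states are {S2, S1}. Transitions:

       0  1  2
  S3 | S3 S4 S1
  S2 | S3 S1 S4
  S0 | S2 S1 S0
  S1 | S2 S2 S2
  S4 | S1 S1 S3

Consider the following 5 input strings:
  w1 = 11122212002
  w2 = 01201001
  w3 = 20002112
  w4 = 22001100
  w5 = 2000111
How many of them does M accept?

w1: Trace: S3 -1-> S4 -1-> S1 -1-> S2 -2-> S4 -2-> S3 -2-> S1 -1-> S2 -2-> S4 -0-> S1 -0-> S2 -2-> S4  → end S4, rejected
w2: Trace: S3 -0-> S3 -1-> S4 -2-> S3 -0-> S3 -1-> S4 -0-> S1 -0-> S2 -1-> S1  → end S1, accepted
w3: Trace: S3 -2-> S1 -0-> S2 -0-> S3 -0-> S3 -2-> S1 -1-> S2 -1-> S1 -2-> S2  → end S2, accepted
w4: Trace: S3 -2-> S1 -2-> S2 -0-> S3 -0-> S3 -1-> S4 -1-> S1 -0-> S2 -0-> S3  → end S3, rejected
w5: Trace: S3 -2-> S1 -0-> S2 -0-> S3 -0-> S3 -1-> S4 -1-> S1 -1-> S2  → end S2, accepted

3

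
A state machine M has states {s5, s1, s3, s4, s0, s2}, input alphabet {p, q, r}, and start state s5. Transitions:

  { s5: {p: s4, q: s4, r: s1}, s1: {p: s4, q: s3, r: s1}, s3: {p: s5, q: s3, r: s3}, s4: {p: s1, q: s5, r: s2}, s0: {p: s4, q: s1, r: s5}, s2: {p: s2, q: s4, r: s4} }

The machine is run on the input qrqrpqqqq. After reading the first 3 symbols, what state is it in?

s4

Trace: s5 -q-> s4 -r-> s2 -q-> s4
After 3 symbols: s4.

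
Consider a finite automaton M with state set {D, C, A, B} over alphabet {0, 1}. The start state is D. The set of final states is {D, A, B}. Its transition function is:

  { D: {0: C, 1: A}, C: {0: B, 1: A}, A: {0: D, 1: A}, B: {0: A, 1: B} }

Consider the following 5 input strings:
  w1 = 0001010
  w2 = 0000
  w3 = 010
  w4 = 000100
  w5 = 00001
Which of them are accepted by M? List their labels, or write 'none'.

w1, w2, w3, w5

w1: Trace: D -0-> C -0-> B -0-> A -1-> A -0-> D -1-> A -0-> D  → end D, accepted
w2: Trace: D -0-> C -0-> B -0-> A -0-> D  → end D, accepted
w3: Trace: D -0-> C -1-> A -0-> D  → end D, accepted
w4: Trace: D -0-> C -0-> B -0-> A -1-> A -0-> D -0-> C  → end C, rejected
w5: Trace: D -0-> C -0-> B -0-> A -0-> D -1-> A  → end A, accepted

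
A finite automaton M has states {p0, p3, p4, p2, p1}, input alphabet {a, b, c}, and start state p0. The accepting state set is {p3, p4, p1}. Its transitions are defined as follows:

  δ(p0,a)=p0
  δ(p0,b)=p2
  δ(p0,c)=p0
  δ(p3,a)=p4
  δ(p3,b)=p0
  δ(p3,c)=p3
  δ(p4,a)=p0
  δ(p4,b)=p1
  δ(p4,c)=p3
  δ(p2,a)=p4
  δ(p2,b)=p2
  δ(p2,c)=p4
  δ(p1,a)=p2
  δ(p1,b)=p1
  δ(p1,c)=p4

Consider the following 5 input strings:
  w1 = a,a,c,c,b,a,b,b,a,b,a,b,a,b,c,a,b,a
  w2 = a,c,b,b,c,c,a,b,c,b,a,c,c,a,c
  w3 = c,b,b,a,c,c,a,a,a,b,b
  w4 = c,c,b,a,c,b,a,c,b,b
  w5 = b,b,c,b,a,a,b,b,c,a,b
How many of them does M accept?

2

w1: p0 → p0 → p0 → p0 → p0 → p2 → p4 → p1 → p1 → p2 → p2 → p4 → p1 → p2 → p2 → p4 → p0 → p2 → p4  → end p4, accepted
w2: p0 → p0 → p0 → p2 → p2 → p4 → p3 → p4 → p1 → p4 → p1 → p2 → p4 → p3 → p4 → p3  → end p3, accepted
w3: p0 → p0 → p2 → p2 → p4 → p3 → p3 → p4 → p0 → p0 → p2 → p2  → end p2, rejected
w4: p0 → p0 → p0 → p2 → p4 → p3 → p0 → p0 → p0 → p2 → p2  → end p2, rejected
w5: p0 → p2 → p2 → p4 → p1 → p2 → p4 → p1 → p1 → p4 → p0 → p2  → end p2, rejected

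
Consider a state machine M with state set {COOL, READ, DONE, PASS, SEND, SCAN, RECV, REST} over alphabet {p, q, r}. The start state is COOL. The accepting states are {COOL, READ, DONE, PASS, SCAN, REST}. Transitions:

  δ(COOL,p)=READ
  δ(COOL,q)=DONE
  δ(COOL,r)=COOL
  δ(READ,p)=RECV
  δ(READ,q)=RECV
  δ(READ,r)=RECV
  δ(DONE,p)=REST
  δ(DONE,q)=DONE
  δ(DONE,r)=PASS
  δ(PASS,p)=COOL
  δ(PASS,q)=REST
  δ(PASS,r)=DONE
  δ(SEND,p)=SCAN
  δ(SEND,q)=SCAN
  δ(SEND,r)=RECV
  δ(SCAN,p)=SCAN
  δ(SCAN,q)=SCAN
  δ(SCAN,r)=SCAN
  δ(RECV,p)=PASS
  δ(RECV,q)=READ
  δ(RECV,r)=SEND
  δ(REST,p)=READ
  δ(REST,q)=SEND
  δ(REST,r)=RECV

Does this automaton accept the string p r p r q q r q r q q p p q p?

Yes

start at COOL
read 'p': COOL → READ
read 'r': READ → RECV
read 'p': RECV → PASS
read 'r': PASS → DONE
read 'q': DONE → DONE
read 'q': DONE → DONE
read 'r': DONE → PASS
read 'q': PASS → REST
read 'r': REST → RECV
read 'q': RECV → READ
read 'q': READ → RECV
read 'p': RECV → PASS
read 'p': PASS → COOL
read 'q': COOL → DONE
read 'p': DONE → REST
End state REST is accepting.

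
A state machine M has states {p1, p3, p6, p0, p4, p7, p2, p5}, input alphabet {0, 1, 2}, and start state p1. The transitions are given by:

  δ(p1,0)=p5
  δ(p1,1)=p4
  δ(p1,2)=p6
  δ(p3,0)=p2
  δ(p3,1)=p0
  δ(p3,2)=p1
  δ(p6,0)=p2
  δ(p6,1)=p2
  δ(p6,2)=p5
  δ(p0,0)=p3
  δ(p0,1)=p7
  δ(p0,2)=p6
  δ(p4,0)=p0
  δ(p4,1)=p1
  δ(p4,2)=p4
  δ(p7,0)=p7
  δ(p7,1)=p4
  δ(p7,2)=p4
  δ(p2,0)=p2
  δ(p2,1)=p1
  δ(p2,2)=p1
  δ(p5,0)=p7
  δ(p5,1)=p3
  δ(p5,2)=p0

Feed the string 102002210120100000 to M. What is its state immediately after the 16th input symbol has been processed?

p7

start at p1
read '1': p1 → p4
read '0': p4 → p0
read '2': p0 → p6
read '0': p6 → p2
read '0': p2 → p2
read '2': p2 → p1
read '2': p1 → p6
read '1': p6 → p2
read '0': p2 → p2
read '1': p2 → p1
read '2': p1 → p6
read '0': p6 → p2
read '1': p2 → p1
read '0': p1 → p5
read '0': p5 → p7
read '0': p7 → p7
After 16 symbols: p7.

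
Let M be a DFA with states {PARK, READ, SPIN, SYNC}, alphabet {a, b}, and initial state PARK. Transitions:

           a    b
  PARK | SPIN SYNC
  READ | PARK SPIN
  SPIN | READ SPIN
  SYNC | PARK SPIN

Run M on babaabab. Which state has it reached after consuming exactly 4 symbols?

PARK

Trace: PARK -b-> SYNC -a-> PARK -b-> SYNC -a-> PARK
After 4 symbols: PARK.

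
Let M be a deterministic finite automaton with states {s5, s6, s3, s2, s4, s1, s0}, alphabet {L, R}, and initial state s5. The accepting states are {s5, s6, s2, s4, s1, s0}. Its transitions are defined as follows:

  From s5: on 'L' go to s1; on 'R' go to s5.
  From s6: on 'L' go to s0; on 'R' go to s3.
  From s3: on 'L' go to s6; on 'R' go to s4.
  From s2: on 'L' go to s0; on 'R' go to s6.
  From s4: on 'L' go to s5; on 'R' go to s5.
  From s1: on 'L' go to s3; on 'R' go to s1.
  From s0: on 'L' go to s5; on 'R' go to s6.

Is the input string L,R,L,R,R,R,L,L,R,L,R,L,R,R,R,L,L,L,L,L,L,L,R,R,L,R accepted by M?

s5 → s1 → s1 → s3 → s4 → s5 → s5 → s1 → s3 → s4 → s5 → s5 → s1 → s1 → s1 → s1 → s3 → s6 → s0 → s5 → s1 → s3 → s6 → s3 → s4 → s5 → s5
End state s5 is accepting.

Yes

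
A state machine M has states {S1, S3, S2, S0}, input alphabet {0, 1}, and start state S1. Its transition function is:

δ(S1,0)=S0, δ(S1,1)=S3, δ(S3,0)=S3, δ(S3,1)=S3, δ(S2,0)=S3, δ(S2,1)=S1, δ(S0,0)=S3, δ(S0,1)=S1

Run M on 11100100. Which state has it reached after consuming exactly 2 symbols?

S1 → S3 → S3
After 2 symbols: S3.

S3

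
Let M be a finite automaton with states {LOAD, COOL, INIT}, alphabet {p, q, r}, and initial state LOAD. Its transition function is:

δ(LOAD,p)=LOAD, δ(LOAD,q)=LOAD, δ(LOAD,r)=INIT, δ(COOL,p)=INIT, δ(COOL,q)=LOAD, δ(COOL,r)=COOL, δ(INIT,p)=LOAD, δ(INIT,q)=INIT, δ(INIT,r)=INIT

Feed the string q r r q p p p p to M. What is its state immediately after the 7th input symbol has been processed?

LOAD → LOAD → INIT → INIT → INIT → LOAD → LOAD → LOAD
After 7 symbols: LOAD.

LOAD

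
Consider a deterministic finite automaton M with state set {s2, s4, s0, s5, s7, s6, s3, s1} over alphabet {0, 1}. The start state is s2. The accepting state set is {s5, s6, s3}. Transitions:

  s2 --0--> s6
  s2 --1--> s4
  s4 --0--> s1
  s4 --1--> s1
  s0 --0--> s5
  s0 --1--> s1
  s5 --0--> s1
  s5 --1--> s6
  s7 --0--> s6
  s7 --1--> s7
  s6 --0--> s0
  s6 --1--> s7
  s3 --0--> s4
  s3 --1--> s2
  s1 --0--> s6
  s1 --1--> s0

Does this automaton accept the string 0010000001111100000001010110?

s2 → s6 → s0 → s1 → s6 → s0 → s5 → s1 → s6 → s0 → s1 → s0 → s1 → s0 → s1 → s6 → s0 → s5 → s1 → s6 → s0 → s5 → s6 → s0 → s1 → s6 → s7 → s7 → s6
End state s6 is accepting.

Yes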